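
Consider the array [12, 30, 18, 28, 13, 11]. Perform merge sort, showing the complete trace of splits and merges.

Merge sort trace:

Split: [12, 30, 18, 28, 13, 11] -> [12, 30, 18] and [28, 13, 11]
  Split: [12, 30, 18] -> [12] and [30, 18]
    Split: [30, 18] -> [30] and [18]
    Merge: [30] + [18] -> [18, 30]
  Merge: [12] + [18, 30] -> [12, 18, 30]
  Split: [28, 13, 11] -> [28] and [13, 11]
    Split: [13, 11] -> [13] and [11]
    Merge: [13] + [11] -> [11, 13]
  Merge: [28] + [11, 13] -> [11, 13, 28]
Merge: [12, 18, 30] + [11, 13, 28] -> [11, 12, 13, 18, 28, 30]

Final sorted array: [11, 12, 13, 18, 28, 30]

The merge sort proceeds by recursively splitting the array and merging sorted halves.
After all merges, the sorted array is [11, 12, 13, 18, 28, 30].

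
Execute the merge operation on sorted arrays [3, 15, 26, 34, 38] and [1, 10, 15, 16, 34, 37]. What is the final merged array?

Merging process:

Compare 3 vs 1: take 1 from right. Merged: [1]
Compare 3 vs 10: take 3 from left. Merged: [1, 3]
Compare 15 vs 10: take 10 from right. Merged: [1, 3, 10]
Compare 15 vs 15: take 15 from left. Merged: [1, 3, 10, 15]
Compare 26 vs 15: take 15 from right. Merged: [1, 3, 10, 15, 15]
Compare 26 vs 16: take 16 from right. Merged: [1, 3, 10, 15, 15, 16]
Compare 26 vs 34: take 26 from left. Merged: [1, 3, 10, 15, 15, 16, 26]
Compare 34 vs 34: take 34 from left. Merged: [1, 3, 10, 15, 15, 16, 26, 34]
Compare 38 vs 34: take 34 from right. Merged: [1, 3, 10, 15, 15, 16, 26, 34, 34]
Compare 38 vs 37: take 37 from right. Merged: [1, 3, 10, 15, 15, 16, 26, 34, 34, 37]
Append remaining from left: [38]. Merged: [1, 3, 10, 15, 15, 16, 26, 34, 34, 37, 38]

Final merged array: [1, 3, 10, 15, 15, 16, 26, 34, 34, 37, 38]
Total comparisons: 10

The merged array is [1, 3, 10, 15, 15, 16, 26, 34, 34, 37, 38], requiring 10 comparisons. The merge step runs in O(n) time where n is the total number of elements.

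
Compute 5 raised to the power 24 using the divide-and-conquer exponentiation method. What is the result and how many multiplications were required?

Computing 5^24 by squaring (build up from 5^1; each line after the first costs one multiplication):

5^1 = 5
5^2 = (5^1)^2 = 5^2 = 25
5^3 = 5 * 5^2 = 5 * 25 = 125
5^6 = (5^3)^2 = 125^2 = 15625
5^12 = (5^6)^2 = 15625^2 = 244140625
5^24 = (5^12)^2 = 244140625^2 = 59604644775390625

Result: 59604644775390625
Multiplications needed: 5 (5 lines after 5^1)

5^24 = 59604644775390625. Using exponentiation by squaring, this requires 5 multiplications. The key idea: if the exponent is even, square the half-power; if odd, multiply by the base once.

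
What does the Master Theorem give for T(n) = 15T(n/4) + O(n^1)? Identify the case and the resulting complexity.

Master Theorem for T(n) = 15T(n/4) + O(n^1):

a = 15, b = 4, c = 1
log_b(a) = log_4(15) = 1.9534

Case 1: c = 1 < log_4(15) = 1.9534
T(n) = O(n^(log_4 15))

For T(n) = 15T(n/4) + O(n^1): log_4(15) = 1.9534. This is Case 1 of the Master Theorem (c < log_b(a), work dominated by leaves), giving O(n^(log_4 15)).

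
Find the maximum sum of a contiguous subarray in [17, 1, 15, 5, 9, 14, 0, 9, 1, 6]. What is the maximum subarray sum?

Using Kadane's algorithm on [17, 1, 15, 5, 9, 14, 0, 9, 1, 6]:

Scanning through the array:
Position 1 (value 1): max_ending_here = 18, max_so_far = 18
Position 2 (value 15): max_ending_here = 33, max_so_far = 33
Position 3 (value 5): max_ending_here = 38, max_so_far = 38
Position 4 (value 9): max_ending_here = 47, max_so_far = 47
Position 5 (value 14): max_ending_here = 61, max_so_far = 61
Position 6 (value 0): max_ending_here = 61, max_so_far = 61
Position 7 (value 9): max_ending_here = 70, max_so_far = 70
Position 8 (value 1): max_ending_here = 71, max_so_far = 71
Position 9 (value 6): max_ending_here = 77, max_so_far = 77

Maximum subarray: [17, 1, 15, 5, 9, 14, 0, 9, 1, 6]
Maximum sum: 77

The maximum subarray is [17, 1, 15, 5, 9, 14, 0, 9, 1, 6] with sum 77. This subarray runs from index 0 to index 9.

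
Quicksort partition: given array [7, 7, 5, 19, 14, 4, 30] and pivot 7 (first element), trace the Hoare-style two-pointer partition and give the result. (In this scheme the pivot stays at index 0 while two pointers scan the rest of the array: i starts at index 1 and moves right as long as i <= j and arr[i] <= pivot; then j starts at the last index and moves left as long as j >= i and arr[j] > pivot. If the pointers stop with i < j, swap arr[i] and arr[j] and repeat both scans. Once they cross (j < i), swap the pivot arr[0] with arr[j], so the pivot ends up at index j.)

Hoare-style two-pointer partition with pivot = 7:

Initial array: [7, 7, 5, 19, 14, 4, 30]

Pointers start at i = 1, j = 6.
i stops at index 3 (arr[3]=19 > 7), j stops at index 5 (arr[5]=4 <= 7): swap arr[3] and arr[5], array becomes [7, 7, 5, 4, 14, 19, 30]
i ends at 4, j ends at 3: the pointers have crossed (j < i), so scanning stops.

Swap pivot arr[0] with arr[3] to place pivot at position 3: [4, 7, 5, 7, 14, 19, 30]
Pivot position: 3

After partitioning with pivot 7, the array becomes [4, 7, 5, 7, 14, 19, 30]. The pivot is placed at index 3. All elements to the left of the pivot are <= 7, and all elements to the right are > 7.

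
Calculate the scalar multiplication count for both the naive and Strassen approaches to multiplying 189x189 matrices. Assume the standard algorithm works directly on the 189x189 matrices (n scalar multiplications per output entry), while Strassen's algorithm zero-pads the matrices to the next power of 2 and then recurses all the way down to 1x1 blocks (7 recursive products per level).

Matrix multiplication for 189x189 matrices:

Strassen's algorithm requires power-of-2 dimensions. Pad 189x189 to 256x256 (next power of 2).

Standard algorithm: 189^3 = 6751269 multiplications
Strassen's algorithm: 7^(log2(256)) = 7^8 = 5764801 multiplications
Savings: 6751269 - 5764801 = 986468 multiplications

Standard: 6751269 multiplications (189^3). Strassen: 5764801 multiplications (7^8, after padding to 256x256). Strassen reduces 8 recursive multiplications to 7 at each level.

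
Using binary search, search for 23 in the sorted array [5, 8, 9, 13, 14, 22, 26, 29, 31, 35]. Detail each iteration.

Binary search for 23 in [5, 8, 9, 13, 14, 22, 26, 29, 31, 35]:

lo=0, hi=9, mid=4, arr[mid]=14 -> 14 < 23, search right half
lo=5, hi=9, mid=7, arr[mid]=29 -> 29 > 23, search left half
lo=5, hi=6, mid=5, arr[mid]=22 -> 22 < 23, search right half
lo=6, hi=6, mid=6, arr[mid]=26 -> 26 > 23, search left half
lo=6 > hi=5, target 23 not found

Binary search determines that 23 is not in the array after 4 comparisons. The search space was exhausted without finding the target.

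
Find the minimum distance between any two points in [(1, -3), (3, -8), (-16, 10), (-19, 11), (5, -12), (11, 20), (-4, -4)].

Computing all pairwise distances among 7 points:

d((1, -3), (3, -8)) = 5.3852
d((1, -3), (-16, 10)) = 21.4009
d((1, -3), (-19, 11)) = 24.4131
d((1, -3), (5, -12)) = 9.8489
d((1, -3), (11, 20)) = 25.0799
d((1, -3), (-4, -4)) = 5.099
d((3, -8), (-16, 10)) = 26.1725
d((3, -8), (-19, 11)) = 29.0689
d((3, -8), (5, -12)) = 4.4721
d((3, -8), (11, 20)) = 29.1204
d((3, -8), (-4, -4)) = 8.0623
d((-16, 10), (-19, 11)) = 3.1623 <-- minimum
d((-16, 10), (5, -12)) = 30.4138
d((-16, 10), (11, 20)) = 28.7924
d((-16, 10), (-4, -4)) = 18.4391
d((-19, 11), (5, -12)) = 33.2415
d((-19, 11), (11, 20)) = 31.3209
d((-19, 11), (-4, -4)) = 21.2132
d((5, -12), (11, 20)) = 32.5576
d((5, -12), (-4, -4)) = 12.0416
d((11, 20), (-4, -4)) = 28.3019

Closest pair: (-16, 10) and (-19, 11) with distance 3.1623

The closest pair is (-16, 10) and (-19, 11) with Euclidean distance 3.1623. For 7 points, brute-force pairwise comparison is shown above. For large n, the divide-and-conquer algorithm (sort by x, recurse on halves, check the dividing strip) achieves O(n log n).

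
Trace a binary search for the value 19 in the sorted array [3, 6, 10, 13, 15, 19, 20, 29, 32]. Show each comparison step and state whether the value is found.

Binary search for 19 in [3, 6, 10, 13, 15, 19, 20, 29, 32]:

lo=0, hi=8, mid=4, arr[mid]=15 -> 15 < 19, search right half
lo=5, hi=8, mid=6, arr[mid]=20 -> 20 > 19, search left half
lo=5, hi=5, mid=5, arr[mid]=19 -> Found target at index 5!

Binary search finds 19 at index 5 after 3 comparisons. The search repeatedly halves the search space by comparing with the middle element.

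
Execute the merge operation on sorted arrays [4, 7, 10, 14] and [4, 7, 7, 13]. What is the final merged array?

Merging process:

Compare 4 vs 4: take 4 from left. Merged: [4]
Compare 7 vs 4: take 4 from right. Merged: [4, 4]
Compare 7 vs 7: take 7 from left. Merged: [4, 4, 7]
Compare 10 vs 7: take 7 from right. Merged: [4, 4, 7, 7]
Compare 10 vs 7: take 7 from right. Merged: [4, 4, 7, 7, 7]
Compare 10 vs 13: take 10 from left. Merged: [4, 4, 7, 7, 7, 10]
Compare 14 vs 13: take 13 from right. Merged: [4, 4, 7, 7, 7, 10, 13]
Append remaining from left: [14]. Merged: [4, 4, 7, 7, 7, 10, 13, 14]

Final merged array: [4, 4, 7, 7, 7, 10, 13, 14]
Total comparisons: 7

The merged array is [4, 4, 7, 7, 7, 10, 13, 14], requiring 7 comparisons. The merge step runs in O(n) time where n is the total number of elements.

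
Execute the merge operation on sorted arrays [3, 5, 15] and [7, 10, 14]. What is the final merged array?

Merging process:

Compare 3 vs 7: take 3 from left. Merged: [3]
Compare 5 vs 7: take 5 from left. Merged: [3, 5]
Compare 15 vs 7: take 7 from right. Merged: [3, 5, 7]
Compare 15 vs 10: take 10 from right. Merged: [3, 5, 7, 10]
Compare 15 vs 14: take 14 from right. Merged: [3, 5, 7, 10, 14]
Append remaining from left: [15]. Merged: [3, 5, 7, 10, 14, 15]

Final merged array: [3, 5, 7, 10, 14, 15]
Total comparisons: 5

The merged array is [3, 5, 7, 10, 14, 15], requiring 5 comparisons. The merge step runs in O(n) time where n is the total number of elements.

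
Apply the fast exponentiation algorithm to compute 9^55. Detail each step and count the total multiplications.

Computing 9^55 by squaring (build up from 9^1; each line after the first costs one multiplication):

9^1 = 9
9^2 = (9^1)^2 = 9^2 = 81
9^3 = 9 * 9^2 = 9 * 81 = 729
9^6 = (9^3)^2 = 729^2 = 531441
9^12 = (9^6)^2 = 531441^2 = 282429536481
9^13 = 9 * 9^12 = 9 * 282429536481 = 2541865828329
9^26 = (9^13)^2 = 2541865828329^2 = 6461081889226673298932241
9^27 = 9 * 9^26 = 9 * 6461081889226673298932241 = 58149737003040059690390169
9^54 = (9^27)^2 = 58149737003040059690390169^2 = 3381391913522726342930221472392241170198527451848561
9^55 = 9 * 9^54 = 9 * 3381391913522726342930221472392241170198527451848561 = 30432527221704537086371993251530170531786747066637049

Result: 30432527221704537086371993251530170531786747066637049
Multiplications needed: 9 (9 lines after 9^1)

9^55 = 30432527221704537086371993251530170531786747066637049. Using exponentiation by squaring, this requires 9 multiplications. The key idea: if the exponent is even, square the half-power; if odd, multiply by the base once.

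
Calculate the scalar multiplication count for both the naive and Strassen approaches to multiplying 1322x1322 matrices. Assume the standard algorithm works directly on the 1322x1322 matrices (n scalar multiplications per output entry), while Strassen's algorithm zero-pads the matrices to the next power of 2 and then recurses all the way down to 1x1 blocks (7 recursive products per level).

Matrix multiplication for 1322x1322 matrices:

Strassen's algorithm requires power-of-2 dimensions. Pad 1322x1322 to 2048x2048 (next power of 2).

Standard algorithm: 1322^3 = 2310438248 multiplications
Strassen's algorithm: 7^(log2(2048)) = 7^11 = 1977326743 multiplications
Savings: 2310438248 - 1977326743 = 333111505 multiplications

Standard: 2310438248 multiplications (1322^3). Strassen: 1977326743 multiplications (7^11, after padding to 2048x2048). Strassen reduces 8 recursive multiplications to 7 at each level.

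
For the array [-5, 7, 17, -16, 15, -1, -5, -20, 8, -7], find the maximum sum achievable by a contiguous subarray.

Using Kadane's algorithm on [-5, 7, 17, -16, 15, -1, -5, -20, 8, -7]:

Scanning through the array:
Position 1 (value 7): max_ending_here = 7, max_so_far = 7
Position 2 (value 17): max_ending_here = 24, max_so_far = 24
Position 3 (value -16): max_ending_here = 8, max_so_far = 24
Position 4 (value 15): max_ending_here = 23, max_so_far = 24
Position 5 (value -1): max_ending_here = 22, max_so_far = 24
Position 6 (value -5): max_ending_here = 17, max_so_far = 24
Position 7 (value -20): max_ending_here = -3, max_so_far = 24
Position 8 (value 8): max_ending_here = 8, max_so_far = 24
Position 9 (value -7): max_ending_here = 1, max_so_far = 24

Maximum subarray: [7, 17]
Maximum sum: 24

The maximum subarray is [7, 17] with sum 24. This subarray runs from index 1 to index 2.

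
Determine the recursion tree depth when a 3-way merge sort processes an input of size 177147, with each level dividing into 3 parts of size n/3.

For divide and conquer with division factor 3:

Problem sizes at each level:
Level 0: 177147
Level 1: 59049
Level 2: 19683
Level 3: 6561
Level 4: 2187
Level 5: 729
Level 6: 243
Level 7: 81
Level 8: 27
Level 9: 9
Level 10: 3
Level 11: 1

The root is level 0 and the size-1 base case is level 11 (the tree spans levels 0 through 11, i.e. 12 levels counting the root), so the depth is the number of divisions: log_3(177147) = 11

The recursion tree depth is log_3(177147) = 11. At each level, the problem size is divided by 3, so it takes 11 divisions to reduce to a base case of size 1. The algorithm makes 3 recursive calls at each level.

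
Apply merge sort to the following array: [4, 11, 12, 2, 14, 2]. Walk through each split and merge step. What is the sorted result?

Merge sort trace:

Split: [4, 11, 12, 2, 14, 2] -> [4, 11, 12] and [2, 14, 2]
  Split: [4, 11, 12] -> [4] and [11, 12]
    Split: [11, 12] -> [11] and [12]
    Merge: [11] + [12] -> [11, 12]
  Merge: [4] + [11, 12] -> [4, 11, 12]
  Split: [2, 14, 2] -> [2] and [14, 2]
    Split: [14, 2] -> [14] and [2]
    Merge: [14] + [2] -> [2, 14]
  Merge: [2] + [2, 14] -> [2, 2, 14]
Merge: [4, 11, 12] + [2, 2, 14] -> [2, 2, 4, 11, 12, 14]

Final sorted array: [2, 2, 4, 11, 12, 14]

The merge sort proceeds by recursively splitting the array and merging sorted halves.
After all merges, the sorted array is [2, 2, 4, 11, 12, 14].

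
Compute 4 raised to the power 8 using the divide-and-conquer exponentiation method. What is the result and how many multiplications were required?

Computing 4^8 by squaring (build up from 4^1; each line after the first costs one multiplication):

4^1 = 4
4^2 = (4^1)^2 = 4^2 = 16
4^4 = (4^2)^2 = 16^2 = 256
4^8 = (4^4)^2 = 256^2 = 65536

Result: 65536
Multiplications needed: 3 (3 lines after 4^1)

4^8 = 65536. Using exponentiation by squaring, this requires 3 multiplications. The key idea: if the exponent is even, square the half-power; if odd, multiply by the base once.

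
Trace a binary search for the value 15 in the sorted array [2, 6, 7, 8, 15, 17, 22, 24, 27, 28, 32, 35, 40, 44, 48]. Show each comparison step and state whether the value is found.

Binary search for 15 in [2, 6, 7, 8, 15, 17, 22, 24, 27, 28, 32, 35, 40, 44, 48]:

lo=0, hi=14, mid=7, arr[mid]=24 -> 24 > 15, search left half
lo=0, hi=6, mid=3, arr[mid]=8 -> 8 < 15, search right half
lo=4, hi=6, mid=5, arr[mid]=17 -> 17 > 15, search left half
lo=4, hi=4, mid=4, arr[mid]=15 -> Found target at index 4!

Binary search finds 15 at index 4 after 4 comparisons. The search repeatedly halves the search space by comparing with the middle element.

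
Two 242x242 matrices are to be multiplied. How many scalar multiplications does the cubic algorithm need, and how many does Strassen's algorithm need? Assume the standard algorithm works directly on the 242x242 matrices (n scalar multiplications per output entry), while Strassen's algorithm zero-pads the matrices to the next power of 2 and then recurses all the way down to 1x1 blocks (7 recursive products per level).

Matrix multiplication for 242x242 matrices:

Strassen's algorithm requires power-of-2 dimensions. Pad 242x242 to 256x256 (next power of 2).

Standard algorithm: 242^3 = 14172488 multiplications
Strassen's algorithm: 7^(log2(256)) = 7^8 = 5764801 multiplications
Savings: 14172488 - 5764801 = 8407687 multiplications

Standard: 14172488 multiplications (242^3). Strassen: 5764801 multiplications (7^8, after padding to 256x256). Strassen reduces 8 recursive multiplications to 7 at each level.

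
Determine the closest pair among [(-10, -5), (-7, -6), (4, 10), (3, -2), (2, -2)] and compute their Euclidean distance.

Computing all pairwise distances among 5 points:

d((-10, -5), (-7, -6)) = 3.1623
d((-10, -5), (4, 10)) = 20.5183
d((-10, -5), (3, -2)) = 13.3417
d((-10, -5), (2, -2)) = 12.3693
d((-7, -6), (4, 10)) = 19.4165
d((-7, -6), (3, -2)) = 10.7703
d((-7, -6), (2, -2)) = 9.8489
d((4, 10), (3, -2)) = 12.0416
d((4, 10), (2, -2)) = 12.1655
d((3, -2), (2, -2)) = 1.0 <-- minimum

Closest pair: (3, -2) and (2, -2) with distance 1.0

The closest pair is (3, -2) and (2, -2) with Euclidean distance 1.0. For 5 points, brute-force pairwise comparison is shown above. For large n, the divide-and-conquer algorithm (sort by x, recurse on halves, check the dividing strip) achieves O(n log n).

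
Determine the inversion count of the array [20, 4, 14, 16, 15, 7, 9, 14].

Finding inversions in [20, 4, 14, 16, 15, 7, 9, 14]:

(0, 1): arr[0]=20 > arr[1]=4
(0, 2): arr[0]=20 > arr[2]=14
(0, 3): arr[0]=20 > arr[3]=16
(0, 4): arr[0]=20 > arr[4]=15
(0, 5): arr[0]=20 > arr[5]=7
(0, 6): arr[0]=20 > arr[6]=9
(0, 7): arr[0]=20 > arr[7]=14
(2, 5): arr[2]=14 > arr[5]=7
(2, 6): arr[2]=14 > arr[6]=9
(3, 4): arr[3]=16 > arr[4]=15
(3, 5): arr[3]=16 > arr[5]=7
(3, 6): arr[3]=16 > arr[6]=9
(3, 7): arr[3]=16 > arr[7]=14
(4, 5): arr[4]=15 > arr[5]=7
(4, 6): arr[4]=15 > arr[6]=9
(4, 7): arr[4]=15 > arr[7]=14

Total inversions: 16

The array has 16 inversion(s): (0,1), (0,2), (0,3), (0,4), (0,5), (0,6), (0,7), (2,5), (2,6), (3,4), (3,5), (3,6), (3,7), (4,5), (4,6), (4,7). Each pair (i,j) satisfies i < j and arr[i] > arr[j].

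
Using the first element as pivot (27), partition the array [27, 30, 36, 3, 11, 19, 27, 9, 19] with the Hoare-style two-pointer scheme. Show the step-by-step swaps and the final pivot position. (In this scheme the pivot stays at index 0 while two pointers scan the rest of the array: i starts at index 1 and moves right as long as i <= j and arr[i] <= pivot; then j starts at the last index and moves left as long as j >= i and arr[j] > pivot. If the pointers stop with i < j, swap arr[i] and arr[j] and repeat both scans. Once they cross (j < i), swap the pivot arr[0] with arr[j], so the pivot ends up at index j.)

Hoare-style two-pointer partition with pivot = 27:

Initial array: [27, 30, 36, 3, 11, 19, 27, 9, 19]

Pointers start at i = 1, j = 8.
i stops at index 1 (arr[1]=30 > 27), j stops at index 8 (arr[8]=19 <= 27): swap arr[1] and arr[8], array becomes [27, 19, 36, 3, 11, 19, 27, 9, 30]
i stops at index 2 (arr[2]=36 > 27), j stops at index 7 (arr[7]=9 <= 27): swap arr[2] and arr[7], array becomes [27, 19, 9, 3, 11, 19, 27, 36, 30]
i ends at 7, j ends at 6: the pointers have crossed (j < i), so scanning stops.

Swap pivot arr[0] with arr[6] to place pivot at position 6: [27, 19, 9, 3, 11, 19, 27, 36, 30]
Pivot position: 6

After partitioning with pivot 27, the array becomes [27, 19, 9, 3, 11, 19, 27, 36, 30]. The pivot is placed at index 6. All elements to the left of the pivot are <= 27, and all elements to the right are > 27.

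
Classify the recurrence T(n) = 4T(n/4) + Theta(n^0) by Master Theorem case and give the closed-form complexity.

Master Theorem for T(n) = 4T(n/4) + O(n^0):

a = 4, b = 4, c = 0
log_b(a) = log_4(4) = 1.0000

Case 1: c = 0 < log_4(4) = 1.0000
T(n) = O(n^(log_4 4)) = O(n)

For T(n) = 4T(n/4) + O(n^0): log_4(4) = 1.0000. This is Case 1 of the Master Theorem (c < log_b(a), work dominated by leaves), giving O(n).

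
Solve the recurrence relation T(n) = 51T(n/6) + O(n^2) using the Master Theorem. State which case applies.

Master Theorem for T(n) = 51T(n/6) + O(n^2):

a = 51, b = 6, c = 2
log_b(a) = log_6(51) = 2.1944

Case 1: c = 2 < log_6(51) = 2.1944
T(n) = O(n^(log_6 51))

For T(n) = 51T(n/6) + O(n^2): log_6(51) = 2.1944. This is Case 1 of the Master Theorem (c < log_b(a), work dominated by leaves), giving O(n^(log_6 51)).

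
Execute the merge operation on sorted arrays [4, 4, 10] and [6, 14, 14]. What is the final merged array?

Merging process:

Compare 4 vs 6: take 4 from left. Merged: [4]
Compare 4 vs 6: take 4 from left. Merged: [4, 4]
Compare 10 vs 6: take 6 from right. Merged: [4, 4, 6]
Compare 10 vs 14: take 10 from left. Merged: [4, 4, 6, 10]
Append remaining from right: [14, 14]. Merged: [4, 4, 6, 10, 14, 14]

Final merged array: [4, 4, 6, 10, 14, 14]
Total comparisons: 4

The merged array is [4, 4, 6, 10, 14, 14], requiring 4 comparisons. The merge step runs in O(n) time where n is the total number of elements.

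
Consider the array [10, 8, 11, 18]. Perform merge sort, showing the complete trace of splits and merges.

Merge sort trace:

Split: [10, 8, 11, 18] -> [10, 8] and [11, 18]
  Split: [10, 8] -> [10] and [8]
  Merge: [10] + [8] -> [8, 10]
  Split: [11, 18] -> [11] and [18]
  Merge: [11] + [18] -> [11, 18]
Merge: [8, 10] + [11, 18] -> [8, 10, 11, 18]

Final sorted array: [8, 10, 11, 18]

The merge sort proceeds by recursively splitting the array and merging sorted halves.
After all merges, the sorted array is [8, 10, 11, 18].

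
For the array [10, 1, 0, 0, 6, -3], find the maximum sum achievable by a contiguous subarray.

Using Kadane's algorithm on [10, 1, 0, 0, 6, -3]:

Scanning through the array:
Position 1 (value 1): max_ending_here = 11, max_so_far = 11
Position 2 (value 0): max_ending_here = 11, max_so_far = 11
Position 3 (value 0): max_ending_here = 11, max_so_far = 11
Position 4 (value 6): max_ending_here = 17, max_so_far = 17
Position 5 (value -3): max_ending_here = 14, max_so_far = 17

Maximum subarray: [10, 1, 0, 0, 6]
Maximum sum: 17

The maximum subarray is [10, 1, 0, 0, 6] with sum 17. This subarray runs from index 0 to index 4.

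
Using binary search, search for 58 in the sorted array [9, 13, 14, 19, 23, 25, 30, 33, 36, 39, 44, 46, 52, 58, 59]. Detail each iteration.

Binary search for 58 in [9, 13, 14, 19, 23, 25, 30, 33, 36, 39, 44, 46, 52, 58, 59]:

lo=0, hi=14, mid=7, arr[mid]=33 -> 33 < 58, search right half
lo=8, hi=14, mid=11, arr[mid]=46 -> 46 < 58, search right half
lo=12, hi=14, mid=13, arr[mid]=58 -> Found target at index 13!

Binary search finds 58 at index 13 after 3 comparisons. The search repeatedly halves the search space by comparing with the middle element.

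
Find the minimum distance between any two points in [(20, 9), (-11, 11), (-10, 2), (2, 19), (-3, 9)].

Computing all pairwise distances among 5 points:

d((20, 9), (-11, 11)) = 31.0644
d((20, 9), (-10, 2)) = 30.8058
d((20, 9), (2, 19)) = 20.5913
d((20, 9), (-3, 9)) = 23.0
d((-11, 11), (-10, 2)) = 9.0554
d((-11, 11), (2, 19)) = 15.2643
d((-11, 11), (-3, 9)) = 8.2462 <-- minimum
d((-10, 2), (2, 19)) = 20.8087
d((-10, 2), (-3, 9)) = 9.8995
d((2, 19), (-3, 9)) = 11.1803

Closest pair: (-11, 11) and (-3, 9) with distance 8.2462

The closest pair is (-11, 11) and (-3, 9) with Euclidean distance 8.2462. For 5 points, brute-force pairwise comparison is shown above. For large n, the divide-and-conquer algorithm (sort by x, recurse on halves, check the dividing strip) achieves O(n log n).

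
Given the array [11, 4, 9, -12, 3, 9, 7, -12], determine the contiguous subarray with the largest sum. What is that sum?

Using Kadane's algorithm on [11, 4, 9, -12, 3, 9, 7, -12]:

Scanning through the array:
Position 1 (value 4): max_ending_here = 15, max_so_far = 15
Position 2 (value 9): max_ending_here = 24, max_so_far = 24
Position 3 (value -12): max_ending_here = 12, max_so_far = 24
Position 4 (value 3): max_ending_here = 15, max_so_far = 24
Position 5 (value 9): max_ending_here = 24, max_so_far = 24
Position 6 (value 7): max_ending_here = 31, max_so_far = 31
Position 7 (value -12): max_ending_here = 19, max_so_far = 31

Maximum subarray: [11, 4, 9, -12, 3, 9, 7]
Maximum sum: 31

The maximum subarray is [11, 4, 9, -12, 3, 9, 7] with sum 31. This subarray runs from index 0 to index 6.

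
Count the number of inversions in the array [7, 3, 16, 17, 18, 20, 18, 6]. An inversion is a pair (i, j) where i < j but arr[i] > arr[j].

Finding inversions in [7, 3, 16, 17, 18, 20, 18, 6]:

(0, 1): arr[0]=7 > arr[1]=3
(0, 7): arr[0]=7 > arr[7]=6
(2, 7): arr[2]=16 > arr[7]=6
(3, 7): arr[3]=17 > arr[7]=6
(4, 7): arr[4]=18 > arr[7]=6
(5, 6): arr[5]=20 > arr[6]=18
(5, 7): arr[5]=20 > arr[7]=6
(6, 7): arr[6]=18 > arr[7]=6

Total inversions: 8

The array has 8 inversion(s): (0,1), (0,7), (2,7), (3,7), (4,7), (5,6), (5,7), (6,7). Each pair (i,j) satisfies i < j and arr[i] > arr[j].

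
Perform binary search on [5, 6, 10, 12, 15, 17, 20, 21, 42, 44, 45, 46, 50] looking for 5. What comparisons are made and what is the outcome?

Binary search for 5 in [5, 6, 10, 12, 15, 17, 20, 21, 42, 44, 45, 46, 50]:

lo=0, hi=12, mid=6, arr[mid]=20 -> 20 > 5, search left half
lo=0, hi=5, mid=2, arr[mid]=10 -> 10 > 5, search left half
lo=0, hi=1, mid=0, arr[mid]=5 -> Found target at index 0!

Binary search finds 5 at index 0 after 3 comparisons. The search repeatedly halves the search space by comparing with the middle element.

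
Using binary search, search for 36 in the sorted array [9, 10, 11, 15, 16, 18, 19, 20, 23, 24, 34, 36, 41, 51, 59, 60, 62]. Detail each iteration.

Binary search for 36 in [9, 10, 11, 15, 16, 18, 19, 20, 23, 24, 34, 36, 41, 51, 59, 60, 62]:

lo=0, hi=16, mid=8, arr[mid]=23 -> 23 < 36, search right half
lo=9, hi=16, mid=12, arr[mid]=41 -> 41 > 36, search left half
lo=9, hi=11, mid=10, arr[mid]=34 -> 34 < 36, search right half
lo=11, hi=11, mid=11, arr[mid]=36 -> Found target at index 11!

Binary search finds 36 at index 11 after 4 comparisons. The search repeatedly halves the search space by comparing with the middle element.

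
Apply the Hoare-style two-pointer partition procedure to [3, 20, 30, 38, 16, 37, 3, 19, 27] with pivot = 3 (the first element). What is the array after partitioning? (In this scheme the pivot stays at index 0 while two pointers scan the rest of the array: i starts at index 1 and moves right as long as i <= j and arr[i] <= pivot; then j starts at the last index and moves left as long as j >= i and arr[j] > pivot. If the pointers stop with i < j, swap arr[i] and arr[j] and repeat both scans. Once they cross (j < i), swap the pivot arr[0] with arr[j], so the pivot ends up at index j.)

Hoare-style two-pointer partition with pivot = 3:

Initial array: [3, 20, 30, 38, 16, 37, 3, 19, 27]

Pointers start at i = 1, j = 8.
i stops at index 1 (arr[1]=20 > 3), j stops at index 6 (arr[6]=3 <= 3): swap arr[1] and arr[6], array becomes [3, 3, 30, 38, 16, 37, 20, 19, 27]
i ends at 2, j ends at 1: the pointers have crossed (j < i), so scanning stops.

Swap pivot arr[0] with arr[1] to place pivot at position 1: [3, 3, 30, 38, 16, 37, 20, 19, 27]
Pivot position: 1

After partitioning with pivot 3, the array becomes [3, 3, 30, 38, 16, 37, 20, 19, 27]. The pivot is placed at index 1. All elements to the left of the pivot are <= 3, and all elements to the right are > 3.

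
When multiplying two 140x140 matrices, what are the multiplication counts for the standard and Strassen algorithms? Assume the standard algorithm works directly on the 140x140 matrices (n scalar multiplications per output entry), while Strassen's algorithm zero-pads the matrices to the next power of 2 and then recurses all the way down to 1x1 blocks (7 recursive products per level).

Matrix multiplication for 140x140 matrices:

Strassen's algorithm requires power-of-2 dimensions. Pad 140x140 to 256x256 (next power of 2).

Standard algorithm: 140^3 = 2744000 multiplications
Strassen's algorithm: 7^(log2(256)) = 7^8 = 5764801 multiplications
Difference: 2744000 - 5764801 = -3020801 (Strassen uses MORE here due to padding overhead — for small or just-over-power-of-2 n, padding can outweigh the per-level savings)

Standard: 2744000 multiplications (140^3). Strassen: 5764801 multiplications (7^8, after padding to 256x256). Strassen reduces 8 recursive multiplications to 7 at each level.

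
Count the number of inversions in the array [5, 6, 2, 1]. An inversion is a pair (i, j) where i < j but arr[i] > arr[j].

Finding inversions in [5, 6, 2, 1]:

(0, 2): arr[0]=5 > arr[2]=2
(0, 3): arr[0]=5 > arr[3]=1
(1, 2): arr[1]=6 > arr[2]=2
(1, 3): arr[1]=6 > arr[3]=1
(2, 3): arr[2]=2 > arr[3]=1

Total inversions: 5

The array has 5 inversion(s): (0,2), (0,3), (1,2), (1,3), (2,3). Each pair (i,j) satisfies i < j and arr[i] > arr[j].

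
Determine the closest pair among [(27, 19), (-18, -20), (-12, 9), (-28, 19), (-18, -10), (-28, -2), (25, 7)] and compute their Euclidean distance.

Computing all pairwise distances among 7 points:

d((27, 19), (-18, -20)) = 59.5483
d((27, 19), (-12, 9)) = 40.2616
d((27, 19), (-28, 19)) = 55.0
d((27, 19), (-18, -10)) = 53.535
d((27, 19), (-28, -2)) = 58.8727
d((27, 19), (25, 7)) = 12.1655
d((-18, -20), (-12, 9)) = 29.6142
d((-18, -20), (-28, 19)) = 40.2616
d((-18, -20), (-18, -10)) = 10.0 <-- minimum
d((-18, -20), (-28, -2)) = 20.5913
d((-18, -20), (25, 7)) = 50.774
d((-12, 9), (-28, 19)) = 18.868
d((-12, 9), (-18, -10)) = 19.9249
d((-12, 9), (-28, -2)) = 19.4165
d((-12, 9), (25, 7)) = 37.054
d((-28, 19), (-18, -10)) = 30.6757
d((-28, 19), (-28, -2)) = 21.0
d((-28, 19), (25, 7)) = 54.3415
d((-18, -10), (-28, -2)) = 12.8062
d((-18, -10), (25, 7)) = 46.2385
d((-28, -2), (25, 7)) = 53.7587

Closest pair: (-18, -20) and (-18, -10) with distance 10.0

The closest pair is (-18, -20) and (-18, -10) with Euclidean distance 10.0. For 7 points, brute-force pairwise comparison is shown above. For large n, the divide-and-conquer algorithm (sort by x, recurse on halves, check the dividing strip) achieves O(n log n).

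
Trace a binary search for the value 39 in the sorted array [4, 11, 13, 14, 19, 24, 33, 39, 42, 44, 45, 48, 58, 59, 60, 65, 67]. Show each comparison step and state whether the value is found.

Binary search for 39 in [4, 11, 13, 14, 19, 24, 33, 39, 42, 44, 45, 48, 58, 59, 60, 65, 67]:

lo=0, hi=16, mid=8, arr[mid]=42 -> 42 > 39, search left half
lo=0, hi=7, mid=3, arr[mid]=14 -> 14 < 39, search right half
lo=4, hi=7, mid=5, arr[mid]=24 -> 24 < 39, search right half
lo=6, hi=7, mid=6, arr[mid]=33 -> 33 < 39, search right half
lo=7, hi=7, mid=7, arr[mid]=39 -> Found target at index 7!

Binary search finds 39 at index 7 after 5 comparisons. The search repeatedly halves the search space by comparing with the middle element.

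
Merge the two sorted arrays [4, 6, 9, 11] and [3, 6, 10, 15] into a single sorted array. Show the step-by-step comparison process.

Merging process:

Compare 4 vs 3: take 3 from right. Merged: [3]
Compare 4 vs 6: take 4 from left. Merged: [3, 4]
Compare 6 vs 6: take 6 from left. Merged: [3, 4, 6]
Compare 9 vs 6: take 6 from right. Merged: [3, 4, 6, 6]
Compare 9 vs 10: take 9 from left. Merged: [3, 4, 6, 6, 9]
Compare 11 vs 10: take 10 from right. Merged: [3, 4, 6, 6, 9, 10]
Compare 11 vs 15: take 11 from left. Merged: [3, 4, 6, 6, 9, 10, 11]
Append remaining from right: [15]. Merged: [3, 4, 6, 6, 9, 10, 11, 15]

Final merged array: [3, 4, 6, 6, 9, 10, 11, 15]
Total comparisons: 7

The merged array is [3, 4, 6, 6, 9, 10, 11, 15], requiring 7 comparisons. The merge step runs in O(n) time where n is the total number of elements.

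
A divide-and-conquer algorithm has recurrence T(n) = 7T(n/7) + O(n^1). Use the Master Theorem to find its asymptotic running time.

Master Theorem for T(n) = 7T(n/7) + O(n^1):

a = 7, b = 7, c = 1
log_b(a) = log_7(7) = 1.0000

Case 2: c = 1 = log_7(7) = 1.0000
T(n) = O(n^1 log n) = O(n log n)

For T(n) = 7T(n/7) + O(n^1): log_7(7) = 1.0000. This is Case 2 of the Master Theorem (c = log_b(a), equal work at all levels), giving O(n log n).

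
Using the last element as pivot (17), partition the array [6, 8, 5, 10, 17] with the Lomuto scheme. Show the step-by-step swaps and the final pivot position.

Lomuto partition with pivot = 17:

Initial array: [6, 8, 5, 10, 17]

arr[0]=6 <= 17: swap with position 0, array becomes [6, 8, 5, 10, 17]
arr[1]=8 <= 17: swap with position 1, array becomes [6, 8, 5, 10, 17]
arr[2]=5 <= 17: swap with position 2, array becomes [6, 8, 5, 10, 17]
arr[3]=10 <= 17: swap with position 3, array becomes [6, 8, 5, 10, 17]

Place pivot at position 4: [6, 8, 5, 10, 17]
Pivot position: 4

After partitioning with pivot 17, the array becomes [6, 8, 5, 10, 17]. The pivot is placed at index 4. All elements to the left of the pivot are <= 17, and all elements to the right are > 17.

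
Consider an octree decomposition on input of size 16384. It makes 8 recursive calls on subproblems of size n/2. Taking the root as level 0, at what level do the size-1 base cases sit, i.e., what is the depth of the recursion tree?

For divide and conquer with division factor 2:

Problem sizes at each level:
Level 0: 16384
Level 1: 8192
Level 2: 4096
Level 3: 2048
Level 4: 1024
Level 5: 512
Level 6: 256
Level 7: 128
Level 8: 64
Level 9: 32
Level 10: 16
Level 11: 8
Level 12: 4
Level 13: 2
Level 14: 1

The root is level 0 and the size-1 base case is level 14 (the tree spans levels 0 through 14, i.e. 15 levels counting the root), so the depth is the number of divisions: log_2(16384) = 14

The recursion tree depth is log_2(16384) = 14. At each level, the problem size is divided by 2, so it takes 14 divisions to reduce to a base case of size 1. The algorithm makes 8 recursive calls at each level.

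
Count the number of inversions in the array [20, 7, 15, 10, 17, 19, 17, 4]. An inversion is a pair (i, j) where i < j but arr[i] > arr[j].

Finding inversions in [20, 7, 15, 10, 17, 19, 17, 4]:

(0, 1): arr[0]=20 > arr[1]=7
(0, 2): arr[0]=20 > arr[2]=15
(0, 3): arr[0]=20 > arr[3]=10
(0, 4): arr[0]=20 > arr[4]=17
(0, 5): arr[0]=20 > arr[5]=19
(0, 6): arr[0]=20 > arr[6]=17
(0, 7): arr[0]=20 > arr[7]=4
(1, 7): arr[1]=7 > arr[7]=4
(2, 3): arr[2]=15 > arr[3]=10
(2, 7): arr[2]=15 > arr[7]=4
(3, 7): arr[3]=10 > arr[7]=4
(4, 7): arr[4]=17 > arr[7]=4
(5, 6): arr[5]=19 > arr[6]=17
(5, 7): arr[5]=19 > arr[7]=4
(6, 7): arr[6]=17 > arr[7]=4

Total inversions: 15

The array has 15 inversion(s): (0,1), (0,2), (0,3), (0,4), (0,5), (0,6), (0,7), (1,7), (2,3), (2,7), (3,7), (4,7), (5,6), (5,7), (6,7). Each pair (i,j) satisfies i < j and arr[i] > arr[j].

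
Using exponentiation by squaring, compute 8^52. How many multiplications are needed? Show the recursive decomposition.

Computing 8^52 by squaring (build up from 8^1; each line after the first costs one multiplication):

8^1 = 8
8^2 = (8^1)^2 = 8^2 = 64
8^3 = 8 * 8^2 = 8 * 64 = 512
8^6 = (8^3)^2 = 512^2 = 262144
8^12 = (8^6)^2 = 262144^2 = 68719476736
8^13 = 8 * 8^12 = 8 * 68719476736 = 549755813888
8^26 = (8^13)^2 = 549755813888^2 = 302231454903657293676544
8^52 = (8^26)^2 = 302231454903657293676544^2 = 91343852333181432387730302044767688728495783936

Result: 91343852333181432387730302044767688728495783936
Multiplications needed: 7 (7 lines after 8^1)

8^52 = 91343852333181432387730302044767688728495783936. Using exponentiation by squaring, this requires 7 multiplications. The key idea: if the exponent is even, square the half-power; if odd, multiply by the base once.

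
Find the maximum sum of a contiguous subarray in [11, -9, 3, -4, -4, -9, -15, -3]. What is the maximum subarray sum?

Using Kadane's algorithm on [11, -9, 3, -4, -4, -9, -15, -3]:

Scanning through the array:
Position 1 (value -9): max_ending_here = 2, max_so_far = 11
Position 2 (value 3): max_ending_here = 5, max_so_far = 11
Position 3 (value -4): max_ending_here = 1, max_so_far = 11
Position 4 (value -4): max_ending_here = -3, max_so_far = 11
Position 5 (value -9): max_ending_here = -9, max_so_far = 11
Position 6 (value -15): max_ending_here = -15, max_so_far = 11
Position 7 (value -3): max_ending_here = -3, max_so_far = 11

Maximum subarray: [11]
Maximum sum: 11

The maximum subarray is [11] with sum 11. This subarray runs from index 0 to index 0.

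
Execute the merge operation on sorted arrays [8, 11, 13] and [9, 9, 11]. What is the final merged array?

Merging process:

Compare 8 vs 9: take 8 from left. Merged: [8]
Compare 11 vs 9: take 9 from right. Merged: [8, 9]
Compare 11 vs 9: take 9 from right. Merged: [8, 9, 9]
Compare 11 vs 11: take 11 from left. Merged: [8, 9, 9, 11]
Compare 13 vs 11: take 11 from right. Merged: [8, 9, 9, 11, 11]
Append remaining from left: [13]. Merged: [8, 9, 9, 11, 11, 13]

Final merged array: [8, 9, 9, 11, 11, 13]
Total comparisons: 5

The merged array is [8, 9, 9, 11, 11, 13], requiring 5 comparisons. The merge step runs in O(n) time where n is the total number of elements.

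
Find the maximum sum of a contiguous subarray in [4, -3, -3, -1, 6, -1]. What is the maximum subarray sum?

Using Kadane's algorithm on [4, -3, -3, -1, 6, -1]:

Scanning through the array:
Position 1 (value -3): max_ending_here = 1, max_so_far = 4
Position 2 (value -3): max_ending_here = -2, max_so_far = 4
Position 3 (value -1): max_ending_here = -1, max_so_far = 4
Position 4 (value 6): max_ending_here = 6, max_so_far = 6
Position 5 (value -1): max_ending_here = 5, max_so_far = 6

Maximum subarray: [6]
Maximum sum: 6

The maximum subarray is [6] with sum 6. This subarray runs from index 4 to index 4.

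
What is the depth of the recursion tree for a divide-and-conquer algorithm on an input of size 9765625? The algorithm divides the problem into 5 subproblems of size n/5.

For divide and conquer with division factor 5:

Problem sizes at each level:
Level 0: 9765625
Level 1: 1953125
Level 2: 390625
Level 3: 78125
Level 4: 15625
Level 5: 3125
Level 6: 625
Level 7: 125
Level 8: 25
Level 9: 5
Level 10: 1

The root is level 0 and the size-1 base case is level 10 (the tree spans levels 0 through 10, i.e. 11 levels counting the root), so the depth is the number of divisions: log_5(9765625) = 10

The recursion tree depth is log_5(9765625) = 10. At each level, the problem size is divided by 5, so it takes 10 divisions to reduce to a base case of size 1. The algorithm makes 5 recursive calls at each level.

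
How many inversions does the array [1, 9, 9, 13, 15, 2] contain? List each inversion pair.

Finding inversions in [1, 9, 9, 13, 15, 2]:

(1, 5): arr[1]=9 > arr[5]=2
(2, 5): arr[2]=9 > arr[5]=2
(3, 5): arr[3]=13 > arr[5]=2
(4, 5): arr[4]=15 > arr[5]=2

Total inversions: 4

The array has 4 inversion(s): (1,5), (2,5), (3,5), (4,5). Each pair (i,j) satisfies i < j and arr[i] > arr[j].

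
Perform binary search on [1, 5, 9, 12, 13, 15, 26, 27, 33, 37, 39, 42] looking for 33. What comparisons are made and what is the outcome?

Binary search for 33 in [1, 5, 9, 12, 13, 15, 26, 27, 33, 37, 39, 42]:

lo=0, hi=11, mid=5, arr[mid]=15 -> 15 < 33, search right half
lo=6, hi=11, mid=8, arr[mid]=33 -> Found target at index 8!

Binary search finds 33 at index 8 after 2 comparisons. The search repeatedly halves the search space by comparing with the middle element.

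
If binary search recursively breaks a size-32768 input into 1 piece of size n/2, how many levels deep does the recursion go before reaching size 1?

For divide and conquer with division factor 2:

Problem sizes at each level:
Level 0: 32768
Level 1: 16384
Level 2: 8192
Level 3: 4096
Level 4: 2048
Level 5: 1024
Level 6: 512
Level 7: 256
Level 8: 128
Level 9: 64
Level 10: 32
Level 11: 16
Level 12: 8
Level 13: 4
Level 14: 2
Level 15: 1

The root is level 0 and the size-1 base case is level 15 (the tree spans levels 0 through 15, i.e. 16 levels counting the root), so the depth is the number of divisions: log_2(32768) = 15

The recursion tree depth is log_2(32768) = 15. At each level, the problem size is divided by 2, so it takes 15 divisions to reduce to a base case of size 1. The algorithm makes 1 recursive call at each level.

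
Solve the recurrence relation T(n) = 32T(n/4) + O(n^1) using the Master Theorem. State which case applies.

Master Theorem for T(n) = 32T(n/4) + O(n^1):

a = 32, b = 4, c = 1
log_b(a) = log_4(32) = 2.5000

Case 1: c = 1 < log_4(32) = 2.5000
T(n) = O(n^(log_4 32))

For T(n) = 32T(n/4) + O(n^1): log_4(32) = 2.5000. This is Case 1 of the Master Theorem (c < log_b(a), work dominated by leaves), giving O(n^(log_4 32)).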